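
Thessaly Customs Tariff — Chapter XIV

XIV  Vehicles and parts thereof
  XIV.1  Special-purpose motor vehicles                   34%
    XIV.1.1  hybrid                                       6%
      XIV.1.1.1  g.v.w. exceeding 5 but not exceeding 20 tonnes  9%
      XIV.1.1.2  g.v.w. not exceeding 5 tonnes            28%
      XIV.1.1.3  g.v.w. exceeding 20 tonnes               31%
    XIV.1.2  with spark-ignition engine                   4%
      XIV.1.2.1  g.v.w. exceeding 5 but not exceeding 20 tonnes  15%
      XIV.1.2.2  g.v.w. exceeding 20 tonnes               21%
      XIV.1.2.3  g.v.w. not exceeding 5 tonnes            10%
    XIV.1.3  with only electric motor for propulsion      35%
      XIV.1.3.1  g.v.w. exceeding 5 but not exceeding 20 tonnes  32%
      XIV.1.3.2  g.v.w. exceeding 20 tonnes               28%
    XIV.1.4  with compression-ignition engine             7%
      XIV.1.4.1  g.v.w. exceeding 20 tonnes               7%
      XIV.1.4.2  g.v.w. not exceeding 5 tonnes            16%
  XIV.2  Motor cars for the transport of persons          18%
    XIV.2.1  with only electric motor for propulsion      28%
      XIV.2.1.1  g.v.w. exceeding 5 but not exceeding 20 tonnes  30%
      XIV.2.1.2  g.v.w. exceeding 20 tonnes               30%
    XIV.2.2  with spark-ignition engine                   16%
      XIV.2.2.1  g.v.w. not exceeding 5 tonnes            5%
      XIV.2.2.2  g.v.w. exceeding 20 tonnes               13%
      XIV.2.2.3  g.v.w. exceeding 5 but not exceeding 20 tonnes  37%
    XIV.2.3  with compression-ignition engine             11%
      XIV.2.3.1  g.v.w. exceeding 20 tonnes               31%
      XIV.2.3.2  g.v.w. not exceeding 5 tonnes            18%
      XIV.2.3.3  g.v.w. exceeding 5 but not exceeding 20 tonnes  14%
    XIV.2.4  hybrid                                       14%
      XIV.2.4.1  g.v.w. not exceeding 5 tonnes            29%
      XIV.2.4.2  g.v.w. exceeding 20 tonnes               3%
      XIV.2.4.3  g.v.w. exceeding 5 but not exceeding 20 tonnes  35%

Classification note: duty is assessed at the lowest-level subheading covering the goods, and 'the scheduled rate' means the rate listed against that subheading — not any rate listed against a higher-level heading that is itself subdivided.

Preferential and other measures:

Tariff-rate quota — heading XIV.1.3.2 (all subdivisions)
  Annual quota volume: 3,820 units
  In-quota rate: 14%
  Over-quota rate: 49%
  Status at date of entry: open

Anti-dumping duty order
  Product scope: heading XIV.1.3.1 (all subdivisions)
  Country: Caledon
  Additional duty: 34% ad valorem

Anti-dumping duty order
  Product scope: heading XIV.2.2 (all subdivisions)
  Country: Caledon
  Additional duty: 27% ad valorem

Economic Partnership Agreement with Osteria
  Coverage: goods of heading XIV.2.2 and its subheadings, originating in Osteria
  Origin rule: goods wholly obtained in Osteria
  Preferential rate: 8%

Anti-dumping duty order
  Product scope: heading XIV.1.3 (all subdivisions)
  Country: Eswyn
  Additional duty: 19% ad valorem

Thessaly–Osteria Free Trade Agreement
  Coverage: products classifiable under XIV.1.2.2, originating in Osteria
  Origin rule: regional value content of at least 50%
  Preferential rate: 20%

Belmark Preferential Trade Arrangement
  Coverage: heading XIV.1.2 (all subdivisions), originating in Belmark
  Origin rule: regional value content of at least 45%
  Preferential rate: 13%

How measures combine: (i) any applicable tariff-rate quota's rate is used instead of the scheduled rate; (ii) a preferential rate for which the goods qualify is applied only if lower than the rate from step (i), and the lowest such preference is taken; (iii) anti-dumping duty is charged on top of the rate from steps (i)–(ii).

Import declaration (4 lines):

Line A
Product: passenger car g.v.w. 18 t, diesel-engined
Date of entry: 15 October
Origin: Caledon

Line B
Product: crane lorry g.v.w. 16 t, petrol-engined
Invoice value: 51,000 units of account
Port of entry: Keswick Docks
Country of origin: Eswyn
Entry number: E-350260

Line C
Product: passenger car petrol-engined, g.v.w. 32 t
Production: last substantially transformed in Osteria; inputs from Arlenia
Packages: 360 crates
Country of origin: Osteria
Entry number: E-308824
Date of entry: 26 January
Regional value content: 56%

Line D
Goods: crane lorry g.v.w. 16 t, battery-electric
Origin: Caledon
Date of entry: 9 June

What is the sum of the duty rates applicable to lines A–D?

Line A: passenger car → XIV.2; diesel-engined → XIV.2.3; g.v.w. 18 t → XIV.2.3.3. Scheduled 14%. No special measure applies. → 14%.
Line B: crane lorry → XIV.1; petrol-engined → XIV.1.2; g.v.w. 16 t → XIV.1.2.1. Scheduled 15%. No special measure applies. → 15%.
Line C: passenger car → XIV.2; petrol-engined → XIV.2.2; g.v.w. 32 t → XIV.2.2.2. Scheduled 13%. Osteria agreement on XIV.2.2: not wholly obtained; Osteria agreement on XIV.1.2.2: XIV.2.2.2 not covered. → 13%.
Line D: crane lorry → XIV.1; battery-electric → XIV.1.3; g.v.w. 16 t → XIV.1.3.1. Scheduled 32%. anti-dumping (Caledon, XIV.1.3.1): +34%; total 32% + 34% = 66%. → 66%.
Sum: 14% + 15% + 13% + 66% = 108%.

108%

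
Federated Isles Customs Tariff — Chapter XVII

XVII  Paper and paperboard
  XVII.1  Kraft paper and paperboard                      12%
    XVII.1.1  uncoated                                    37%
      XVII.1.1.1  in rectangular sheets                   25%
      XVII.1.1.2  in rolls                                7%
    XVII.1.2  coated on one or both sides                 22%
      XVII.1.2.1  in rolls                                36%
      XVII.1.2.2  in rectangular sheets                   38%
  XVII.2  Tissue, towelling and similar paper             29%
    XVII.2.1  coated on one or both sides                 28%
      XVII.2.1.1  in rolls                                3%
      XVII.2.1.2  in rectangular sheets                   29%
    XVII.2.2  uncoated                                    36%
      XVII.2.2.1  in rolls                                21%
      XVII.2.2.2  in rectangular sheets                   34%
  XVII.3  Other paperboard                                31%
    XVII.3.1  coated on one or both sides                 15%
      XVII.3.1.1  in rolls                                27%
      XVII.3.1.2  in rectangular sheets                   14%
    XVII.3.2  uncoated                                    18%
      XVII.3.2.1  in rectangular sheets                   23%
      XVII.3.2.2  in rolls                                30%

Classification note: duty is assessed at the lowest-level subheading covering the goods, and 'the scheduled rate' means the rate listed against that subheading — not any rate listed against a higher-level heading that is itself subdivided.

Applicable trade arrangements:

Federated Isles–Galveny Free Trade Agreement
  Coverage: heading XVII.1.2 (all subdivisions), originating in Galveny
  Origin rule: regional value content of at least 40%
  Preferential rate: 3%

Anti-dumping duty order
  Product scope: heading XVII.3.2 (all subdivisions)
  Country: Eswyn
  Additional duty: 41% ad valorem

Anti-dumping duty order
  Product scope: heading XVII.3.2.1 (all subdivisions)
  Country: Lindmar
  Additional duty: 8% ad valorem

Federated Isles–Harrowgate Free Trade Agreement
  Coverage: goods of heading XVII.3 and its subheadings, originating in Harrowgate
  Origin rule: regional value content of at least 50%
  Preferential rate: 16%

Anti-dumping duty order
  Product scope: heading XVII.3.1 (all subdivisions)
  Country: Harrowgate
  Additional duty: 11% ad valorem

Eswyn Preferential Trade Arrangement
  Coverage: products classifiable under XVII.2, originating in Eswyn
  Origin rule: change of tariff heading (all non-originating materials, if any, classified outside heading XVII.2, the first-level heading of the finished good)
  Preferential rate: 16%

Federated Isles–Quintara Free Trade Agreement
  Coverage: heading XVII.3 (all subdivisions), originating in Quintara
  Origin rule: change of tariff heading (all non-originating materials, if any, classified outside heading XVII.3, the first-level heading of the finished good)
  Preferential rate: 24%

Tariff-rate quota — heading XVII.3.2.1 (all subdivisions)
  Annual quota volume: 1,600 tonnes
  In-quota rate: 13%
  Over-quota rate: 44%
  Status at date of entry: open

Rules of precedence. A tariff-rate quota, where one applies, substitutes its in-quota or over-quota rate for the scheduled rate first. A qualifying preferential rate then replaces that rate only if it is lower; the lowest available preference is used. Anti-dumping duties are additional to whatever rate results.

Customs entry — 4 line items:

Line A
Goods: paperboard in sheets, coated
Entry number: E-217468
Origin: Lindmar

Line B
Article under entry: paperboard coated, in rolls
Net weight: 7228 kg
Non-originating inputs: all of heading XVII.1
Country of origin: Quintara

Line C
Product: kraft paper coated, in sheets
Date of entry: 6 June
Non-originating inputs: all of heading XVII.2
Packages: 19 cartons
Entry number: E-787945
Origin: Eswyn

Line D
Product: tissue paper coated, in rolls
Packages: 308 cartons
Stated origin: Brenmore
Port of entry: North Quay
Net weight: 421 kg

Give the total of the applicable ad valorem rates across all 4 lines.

Line A: paperboard → XVII.3; coated → XVII.3.1; in sheets → XVII.3.1.2. Scheduled 14%. No special measure applies. → 14%.
Line B: paperboard → XVII.3; coated → XVII.3.1; in rolls → XVII.3.1.1. Scheduled 27%. Quintara agreement on XVII.3: CTH met → 24% available; preferential 24%. → 24%.
Line C: kraft paper → XVII.1; coated → XVII.1.2; in sheets → XVII.1.2.2. Scheduled 38%. Eswyn agreement on XVII.2: XVII.1.2.2 not covered. → 38%.
Line D: tissue paper → XVII.2; coated → XVII.2.1; in rolls → XVII.2.1.1. Scheduled 3%. No special measure applies. → 3%.
Sum: 14% + 24% + 38% + 3% = 79%.

79%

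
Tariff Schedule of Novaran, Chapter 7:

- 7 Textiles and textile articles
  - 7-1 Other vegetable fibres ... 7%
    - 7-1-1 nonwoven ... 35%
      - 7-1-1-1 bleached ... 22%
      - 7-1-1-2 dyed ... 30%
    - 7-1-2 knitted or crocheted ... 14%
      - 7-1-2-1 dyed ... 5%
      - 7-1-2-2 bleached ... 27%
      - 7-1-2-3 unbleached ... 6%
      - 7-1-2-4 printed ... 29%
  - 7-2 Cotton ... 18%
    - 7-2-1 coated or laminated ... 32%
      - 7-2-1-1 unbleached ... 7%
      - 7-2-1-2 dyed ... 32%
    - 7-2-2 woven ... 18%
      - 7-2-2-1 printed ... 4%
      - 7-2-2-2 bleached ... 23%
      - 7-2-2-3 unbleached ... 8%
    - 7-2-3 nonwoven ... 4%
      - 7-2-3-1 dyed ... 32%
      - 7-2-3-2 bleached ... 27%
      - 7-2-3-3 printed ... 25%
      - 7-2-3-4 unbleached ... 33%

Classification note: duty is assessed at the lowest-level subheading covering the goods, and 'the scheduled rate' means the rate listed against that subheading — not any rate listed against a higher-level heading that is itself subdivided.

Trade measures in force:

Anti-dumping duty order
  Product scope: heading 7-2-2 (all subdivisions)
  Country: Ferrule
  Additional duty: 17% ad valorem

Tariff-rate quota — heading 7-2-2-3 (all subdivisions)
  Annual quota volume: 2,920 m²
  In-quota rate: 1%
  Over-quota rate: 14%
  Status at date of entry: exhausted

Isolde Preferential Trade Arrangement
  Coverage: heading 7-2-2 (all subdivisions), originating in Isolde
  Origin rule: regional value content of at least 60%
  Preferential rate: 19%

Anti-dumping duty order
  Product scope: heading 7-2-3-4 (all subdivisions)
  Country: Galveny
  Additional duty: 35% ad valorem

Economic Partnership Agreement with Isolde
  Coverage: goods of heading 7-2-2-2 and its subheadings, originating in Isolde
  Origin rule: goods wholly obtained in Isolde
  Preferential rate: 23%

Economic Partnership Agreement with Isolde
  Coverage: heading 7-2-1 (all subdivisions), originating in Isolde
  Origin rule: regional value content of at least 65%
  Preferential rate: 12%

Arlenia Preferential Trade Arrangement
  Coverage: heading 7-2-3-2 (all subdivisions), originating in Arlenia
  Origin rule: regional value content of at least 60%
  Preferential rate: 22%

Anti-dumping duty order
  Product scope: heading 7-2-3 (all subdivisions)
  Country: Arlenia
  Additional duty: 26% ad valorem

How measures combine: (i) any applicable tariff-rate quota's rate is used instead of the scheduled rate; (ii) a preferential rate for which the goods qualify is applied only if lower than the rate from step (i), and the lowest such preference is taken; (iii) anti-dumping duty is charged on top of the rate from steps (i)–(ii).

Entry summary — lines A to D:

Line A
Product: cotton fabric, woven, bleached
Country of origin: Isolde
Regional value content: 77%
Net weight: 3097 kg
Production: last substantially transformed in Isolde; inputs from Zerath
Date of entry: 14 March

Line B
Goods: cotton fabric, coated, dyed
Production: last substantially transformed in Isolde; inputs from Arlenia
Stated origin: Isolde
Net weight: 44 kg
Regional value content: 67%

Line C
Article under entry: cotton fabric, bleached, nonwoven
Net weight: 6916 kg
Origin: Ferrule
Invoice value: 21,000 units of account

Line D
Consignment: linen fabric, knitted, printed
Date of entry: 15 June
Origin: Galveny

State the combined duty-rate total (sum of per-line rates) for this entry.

87%

Line A: cotton → 7-2; woven → 7-2-2; bleached → 7-2-2-2. Scheduled 23%. Isolde agreement on 7-2-2: RVC ≥ 60% → 19% available; Isolde agreement on 7-2-2-2: not wholly obtained; Isolde agreement on 7-2-1: 7-2-2-2 not covered; preferential 19%. → 19%.
Line B: cotton → 7-2; coated → 7-2-1; dyed → 7-2-1-2. Scheduled 32%. Isolde agreement on 7-2-2: 7-2-1-2 not covered; Isolde agreement on 7-2-2-2: 7-2-1-2 not covered; Isolde agreement on 7-2-1: RVC ≥ 65% → 12% available; preferential 12%. → 12%.
Line C: cotton → 7-2; nonwoven → 7-2-3; bleached → 7-2-3-2. Scheduled 27%. No special measure applies. → 27%.
Line D: linen → 7-1; knitted → 7-1-2; printed → 7-1-2-4. Scheduled 29%. No special measure applies. → 29%.
Sum: 19% + 12% + 27% + 29% = 87%.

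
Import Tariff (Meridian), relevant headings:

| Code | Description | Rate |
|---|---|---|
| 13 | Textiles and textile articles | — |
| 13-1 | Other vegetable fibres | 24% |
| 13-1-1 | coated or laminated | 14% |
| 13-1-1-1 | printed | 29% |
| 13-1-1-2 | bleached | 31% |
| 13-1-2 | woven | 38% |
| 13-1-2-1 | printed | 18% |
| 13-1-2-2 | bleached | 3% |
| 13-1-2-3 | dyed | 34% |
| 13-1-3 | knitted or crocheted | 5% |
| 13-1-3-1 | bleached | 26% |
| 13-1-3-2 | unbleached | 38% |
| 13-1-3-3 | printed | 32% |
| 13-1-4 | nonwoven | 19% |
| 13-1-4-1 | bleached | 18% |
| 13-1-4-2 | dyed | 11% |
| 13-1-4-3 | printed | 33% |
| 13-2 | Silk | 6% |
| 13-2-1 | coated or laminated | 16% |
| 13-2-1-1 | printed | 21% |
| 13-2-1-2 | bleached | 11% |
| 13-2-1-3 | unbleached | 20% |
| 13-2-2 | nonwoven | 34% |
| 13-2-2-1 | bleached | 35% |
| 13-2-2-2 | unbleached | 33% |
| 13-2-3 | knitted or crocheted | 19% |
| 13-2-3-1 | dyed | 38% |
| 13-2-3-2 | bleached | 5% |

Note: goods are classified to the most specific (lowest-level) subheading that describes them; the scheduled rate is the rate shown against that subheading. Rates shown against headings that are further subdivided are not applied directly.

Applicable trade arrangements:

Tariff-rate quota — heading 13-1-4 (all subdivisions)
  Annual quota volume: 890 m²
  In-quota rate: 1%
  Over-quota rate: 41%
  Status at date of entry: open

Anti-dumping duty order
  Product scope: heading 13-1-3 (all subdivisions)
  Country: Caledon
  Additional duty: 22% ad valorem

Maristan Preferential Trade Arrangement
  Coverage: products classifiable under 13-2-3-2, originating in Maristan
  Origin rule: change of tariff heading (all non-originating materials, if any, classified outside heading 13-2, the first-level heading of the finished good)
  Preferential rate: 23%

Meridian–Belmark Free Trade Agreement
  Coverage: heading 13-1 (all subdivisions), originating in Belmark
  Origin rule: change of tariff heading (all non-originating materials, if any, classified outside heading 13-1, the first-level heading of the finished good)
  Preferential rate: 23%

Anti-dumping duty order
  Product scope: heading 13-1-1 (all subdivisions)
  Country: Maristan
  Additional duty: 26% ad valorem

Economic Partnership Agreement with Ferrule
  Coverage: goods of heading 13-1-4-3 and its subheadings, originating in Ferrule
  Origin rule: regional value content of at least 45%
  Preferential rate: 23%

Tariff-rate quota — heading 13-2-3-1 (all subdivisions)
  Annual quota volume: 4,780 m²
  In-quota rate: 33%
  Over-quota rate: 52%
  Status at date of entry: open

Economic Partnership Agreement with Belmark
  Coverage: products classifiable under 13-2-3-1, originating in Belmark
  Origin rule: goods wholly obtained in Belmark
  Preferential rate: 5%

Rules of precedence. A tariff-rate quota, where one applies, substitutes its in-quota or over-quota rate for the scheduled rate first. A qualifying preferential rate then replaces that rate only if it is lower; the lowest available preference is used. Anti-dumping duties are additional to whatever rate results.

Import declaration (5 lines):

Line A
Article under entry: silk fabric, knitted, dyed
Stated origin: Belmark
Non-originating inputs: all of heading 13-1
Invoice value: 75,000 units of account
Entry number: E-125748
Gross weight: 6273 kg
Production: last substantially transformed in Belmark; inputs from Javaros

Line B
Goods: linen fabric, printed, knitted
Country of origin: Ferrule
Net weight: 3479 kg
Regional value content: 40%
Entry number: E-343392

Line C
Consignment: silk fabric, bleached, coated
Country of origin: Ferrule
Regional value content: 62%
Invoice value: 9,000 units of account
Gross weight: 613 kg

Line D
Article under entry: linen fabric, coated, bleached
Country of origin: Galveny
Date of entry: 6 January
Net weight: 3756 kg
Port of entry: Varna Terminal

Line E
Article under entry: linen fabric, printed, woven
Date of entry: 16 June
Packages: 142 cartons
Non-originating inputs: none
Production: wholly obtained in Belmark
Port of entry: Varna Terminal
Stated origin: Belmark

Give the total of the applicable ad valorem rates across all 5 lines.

125%

Line A: silk → 13-2; knitted → 13-2-3; dyed → 13-2-3-1. Scheduled 38%. quota on 13-2-3-1 open → in-quota 33%; Belmark agreement on 13-1: 13-2-3-1 not covered; Belmark agreement on 13-2-3-1: not wholly obtained. → 33%.
Line B: linen → 13-1; knitted → 13-1-3; printed → 13-1-3-3. Scheduled 32%. Ferrule agreement on 13-1-4-3: 13-1-3-3 not covered. → 32%.
Line C: silk → 13-2; coated → 13-2-1; bleached → 13-2-1-2. Scheduled 11%. Ferrule agreement on 13-1-4-3: 13-2-1-2 not covered. → 11%.
Line D: linen → 13-1; coated → 13-1-1; bleached → 13-1-1-2. Scheduled 31%. No special measure applies. → 31%.
Line E: linen → 13-1; woven → 13-1-2; printed → 13-1-2-1. Scheduled 18%. Belmark agreement on 13-1: CTH met → 23% available; Belmark agreement on 13-2-3-1: 13-1-2-1 not covered; preference 23% not lower than 18% → no reduction. → 18%.
Sum: 33% + 32% + 11% + 31% + 18% = 125%.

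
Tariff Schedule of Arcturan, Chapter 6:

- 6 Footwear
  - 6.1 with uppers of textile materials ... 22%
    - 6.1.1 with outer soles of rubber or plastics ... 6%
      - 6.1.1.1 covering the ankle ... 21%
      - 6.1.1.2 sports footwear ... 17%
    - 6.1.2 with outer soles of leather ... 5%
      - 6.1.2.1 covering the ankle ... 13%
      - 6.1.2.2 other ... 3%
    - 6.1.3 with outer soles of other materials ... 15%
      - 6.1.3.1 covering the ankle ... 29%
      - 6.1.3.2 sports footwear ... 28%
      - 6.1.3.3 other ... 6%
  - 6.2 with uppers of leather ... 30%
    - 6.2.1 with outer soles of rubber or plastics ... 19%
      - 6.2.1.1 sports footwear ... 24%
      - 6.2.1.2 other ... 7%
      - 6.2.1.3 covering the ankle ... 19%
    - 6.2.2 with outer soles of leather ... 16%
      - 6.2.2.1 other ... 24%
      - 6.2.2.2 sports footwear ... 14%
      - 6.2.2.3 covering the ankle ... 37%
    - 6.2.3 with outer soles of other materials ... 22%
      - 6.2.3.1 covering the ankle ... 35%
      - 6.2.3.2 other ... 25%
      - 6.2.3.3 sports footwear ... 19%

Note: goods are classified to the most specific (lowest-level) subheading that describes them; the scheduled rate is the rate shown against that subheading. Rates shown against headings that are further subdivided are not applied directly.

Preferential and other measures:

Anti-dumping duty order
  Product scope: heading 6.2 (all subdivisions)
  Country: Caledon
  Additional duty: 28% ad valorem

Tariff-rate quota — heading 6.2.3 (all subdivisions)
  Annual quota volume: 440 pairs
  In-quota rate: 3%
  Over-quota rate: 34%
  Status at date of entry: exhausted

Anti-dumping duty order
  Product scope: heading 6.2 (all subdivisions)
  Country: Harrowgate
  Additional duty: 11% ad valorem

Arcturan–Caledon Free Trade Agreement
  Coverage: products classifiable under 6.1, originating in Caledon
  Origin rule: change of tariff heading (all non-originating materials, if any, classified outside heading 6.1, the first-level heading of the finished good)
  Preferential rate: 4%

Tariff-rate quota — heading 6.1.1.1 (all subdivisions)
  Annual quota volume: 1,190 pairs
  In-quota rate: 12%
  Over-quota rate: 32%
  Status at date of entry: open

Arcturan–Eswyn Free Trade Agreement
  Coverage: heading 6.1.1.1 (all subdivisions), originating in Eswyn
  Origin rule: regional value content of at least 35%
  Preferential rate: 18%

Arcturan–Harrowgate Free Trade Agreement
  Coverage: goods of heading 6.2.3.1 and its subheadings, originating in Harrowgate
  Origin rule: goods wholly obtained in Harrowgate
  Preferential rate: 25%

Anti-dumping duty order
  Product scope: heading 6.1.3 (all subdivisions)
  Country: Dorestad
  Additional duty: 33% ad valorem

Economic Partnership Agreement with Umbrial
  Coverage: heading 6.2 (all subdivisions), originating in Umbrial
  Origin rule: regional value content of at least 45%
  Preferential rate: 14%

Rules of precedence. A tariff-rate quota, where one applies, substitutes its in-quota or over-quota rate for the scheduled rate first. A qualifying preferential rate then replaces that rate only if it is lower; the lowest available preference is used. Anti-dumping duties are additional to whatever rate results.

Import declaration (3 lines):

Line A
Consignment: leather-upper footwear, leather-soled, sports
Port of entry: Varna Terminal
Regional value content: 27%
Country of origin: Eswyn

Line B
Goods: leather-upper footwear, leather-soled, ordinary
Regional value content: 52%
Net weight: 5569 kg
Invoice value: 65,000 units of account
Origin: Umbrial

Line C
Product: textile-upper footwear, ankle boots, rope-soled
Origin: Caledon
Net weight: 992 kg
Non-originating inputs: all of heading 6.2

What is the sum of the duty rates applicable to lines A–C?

Line A: leather-upper → 6.2; leather-soled → 6.2.2; sports → 6.2.2.2. Scheduled 14%. Eswyn agreement on 6.1.1.1: 6.2.2.2 not covered. → 14%.
Line B: leather-upper → 6.2; leather-soled → 6.2.2; ordinary → 6.2.2.1. Scheduled 24%. Umbrial agreement on 6.2: RVC ≥ 45% → 14% available; preferential 14%. → 14%.
Line C: textile-upper → 6.1; rope-soled → 6.1.3; ankle boots → 6.1.3.1. Scheduled 29%. Caledon agreement on 6.1: CTH met → 4% available; preferential 4%. → 4%.
Sum: 14% + 14% + 4% = 32%.

32%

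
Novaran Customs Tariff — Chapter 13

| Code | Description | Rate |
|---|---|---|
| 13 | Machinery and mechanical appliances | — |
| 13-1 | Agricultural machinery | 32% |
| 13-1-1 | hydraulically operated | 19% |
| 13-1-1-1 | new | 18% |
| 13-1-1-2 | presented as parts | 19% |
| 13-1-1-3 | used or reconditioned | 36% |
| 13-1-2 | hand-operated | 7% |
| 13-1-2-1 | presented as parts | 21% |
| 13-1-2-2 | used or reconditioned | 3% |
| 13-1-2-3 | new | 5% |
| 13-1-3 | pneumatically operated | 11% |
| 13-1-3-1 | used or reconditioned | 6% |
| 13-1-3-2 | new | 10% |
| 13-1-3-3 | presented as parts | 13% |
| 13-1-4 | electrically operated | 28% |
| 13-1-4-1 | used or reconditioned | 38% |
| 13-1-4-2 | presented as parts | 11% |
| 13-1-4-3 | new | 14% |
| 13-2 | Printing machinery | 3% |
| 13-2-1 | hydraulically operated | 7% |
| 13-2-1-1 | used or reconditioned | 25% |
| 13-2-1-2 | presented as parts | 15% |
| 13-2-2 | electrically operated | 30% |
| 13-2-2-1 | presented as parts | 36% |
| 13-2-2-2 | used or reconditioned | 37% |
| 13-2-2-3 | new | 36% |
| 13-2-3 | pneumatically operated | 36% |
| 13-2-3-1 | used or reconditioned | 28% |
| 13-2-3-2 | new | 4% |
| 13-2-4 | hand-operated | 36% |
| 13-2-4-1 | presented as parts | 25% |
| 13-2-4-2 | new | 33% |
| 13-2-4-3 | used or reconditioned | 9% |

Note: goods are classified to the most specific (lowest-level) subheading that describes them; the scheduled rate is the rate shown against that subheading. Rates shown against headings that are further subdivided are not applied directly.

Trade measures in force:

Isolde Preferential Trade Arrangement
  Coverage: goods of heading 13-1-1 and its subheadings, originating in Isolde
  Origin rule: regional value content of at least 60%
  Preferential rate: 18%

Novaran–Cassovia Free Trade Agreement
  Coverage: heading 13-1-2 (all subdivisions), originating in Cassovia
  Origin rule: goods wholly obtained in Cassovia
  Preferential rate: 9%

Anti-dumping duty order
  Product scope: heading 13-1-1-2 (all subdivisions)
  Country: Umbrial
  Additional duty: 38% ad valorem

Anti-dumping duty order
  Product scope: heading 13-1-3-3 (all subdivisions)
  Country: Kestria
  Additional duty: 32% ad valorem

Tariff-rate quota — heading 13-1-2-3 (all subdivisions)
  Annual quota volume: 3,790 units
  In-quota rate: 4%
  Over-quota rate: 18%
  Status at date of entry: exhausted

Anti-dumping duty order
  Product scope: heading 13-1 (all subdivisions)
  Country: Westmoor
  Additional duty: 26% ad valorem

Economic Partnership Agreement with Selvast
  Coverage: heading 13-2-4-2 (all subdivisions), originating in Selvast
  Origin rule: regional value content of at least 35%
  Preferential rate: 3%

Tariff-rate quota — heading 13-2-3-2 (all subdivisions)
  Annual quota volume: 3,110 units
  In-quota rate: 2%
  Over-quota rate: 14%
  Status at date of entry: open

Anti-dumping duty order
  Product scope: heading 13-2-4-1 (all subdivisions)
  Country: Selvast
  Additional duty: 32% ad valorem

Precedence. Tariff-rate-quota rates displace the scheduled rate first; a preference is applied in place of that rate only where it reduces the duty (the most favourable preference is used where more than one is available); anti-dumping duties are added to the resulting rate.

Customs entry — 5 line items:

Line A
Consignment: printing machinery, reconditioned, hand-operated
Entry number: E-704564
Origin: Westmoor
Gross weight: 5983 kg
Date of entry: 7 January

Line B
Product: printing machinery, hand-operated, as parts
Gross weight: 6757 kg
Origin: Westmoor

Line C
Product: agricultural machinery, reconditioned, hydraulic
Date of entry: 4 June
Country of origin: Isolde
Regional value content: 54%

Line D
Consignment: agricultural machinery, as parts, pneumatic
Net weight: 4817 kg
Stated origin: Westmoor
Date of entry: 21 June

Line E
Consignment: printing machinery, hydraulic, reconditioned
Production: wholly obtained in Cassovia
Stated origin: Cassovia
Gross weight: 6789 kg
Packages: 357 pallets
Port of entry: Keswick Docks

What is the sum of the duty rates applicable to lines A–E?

Line A: printing → 13-2; hand-operated → 13-2-4; reconditioned → 13-2-4-3. Scheduled 9%. No special measure applies. → 9%.
Line B: printing → 13-2; hand-operated → 13-2-4; as parts → 13-2-4-1. Scheduled 25%. No special measure applies. → 25%.
Line C: agricultural → 13-1; hydraulic → 13-1-1; reconditioned → 13-1-1-3. Scheduled 36%. Isolde agreement on 13-1-1: RVC < 60%. → 36%.
Line D: agricultural → 13-1; pneumatic → 13-1-3; as parts → 13-1-3-3. Scheduled 13%. anti-dumping (Westmoor, 13-1): +26%; total 13% + 26% = 39%. → 39%.
Line E: printing → 13-2; hydraulic → 13-2-1; reconditioned → 13-2-1-1. Scheduled 25%. Cassovia agreement on 13-1-2: 13-2-1-1 not covered. → 25%.
Sum: 9% + 25% + 36% + 39% + 25% = 134%.

134%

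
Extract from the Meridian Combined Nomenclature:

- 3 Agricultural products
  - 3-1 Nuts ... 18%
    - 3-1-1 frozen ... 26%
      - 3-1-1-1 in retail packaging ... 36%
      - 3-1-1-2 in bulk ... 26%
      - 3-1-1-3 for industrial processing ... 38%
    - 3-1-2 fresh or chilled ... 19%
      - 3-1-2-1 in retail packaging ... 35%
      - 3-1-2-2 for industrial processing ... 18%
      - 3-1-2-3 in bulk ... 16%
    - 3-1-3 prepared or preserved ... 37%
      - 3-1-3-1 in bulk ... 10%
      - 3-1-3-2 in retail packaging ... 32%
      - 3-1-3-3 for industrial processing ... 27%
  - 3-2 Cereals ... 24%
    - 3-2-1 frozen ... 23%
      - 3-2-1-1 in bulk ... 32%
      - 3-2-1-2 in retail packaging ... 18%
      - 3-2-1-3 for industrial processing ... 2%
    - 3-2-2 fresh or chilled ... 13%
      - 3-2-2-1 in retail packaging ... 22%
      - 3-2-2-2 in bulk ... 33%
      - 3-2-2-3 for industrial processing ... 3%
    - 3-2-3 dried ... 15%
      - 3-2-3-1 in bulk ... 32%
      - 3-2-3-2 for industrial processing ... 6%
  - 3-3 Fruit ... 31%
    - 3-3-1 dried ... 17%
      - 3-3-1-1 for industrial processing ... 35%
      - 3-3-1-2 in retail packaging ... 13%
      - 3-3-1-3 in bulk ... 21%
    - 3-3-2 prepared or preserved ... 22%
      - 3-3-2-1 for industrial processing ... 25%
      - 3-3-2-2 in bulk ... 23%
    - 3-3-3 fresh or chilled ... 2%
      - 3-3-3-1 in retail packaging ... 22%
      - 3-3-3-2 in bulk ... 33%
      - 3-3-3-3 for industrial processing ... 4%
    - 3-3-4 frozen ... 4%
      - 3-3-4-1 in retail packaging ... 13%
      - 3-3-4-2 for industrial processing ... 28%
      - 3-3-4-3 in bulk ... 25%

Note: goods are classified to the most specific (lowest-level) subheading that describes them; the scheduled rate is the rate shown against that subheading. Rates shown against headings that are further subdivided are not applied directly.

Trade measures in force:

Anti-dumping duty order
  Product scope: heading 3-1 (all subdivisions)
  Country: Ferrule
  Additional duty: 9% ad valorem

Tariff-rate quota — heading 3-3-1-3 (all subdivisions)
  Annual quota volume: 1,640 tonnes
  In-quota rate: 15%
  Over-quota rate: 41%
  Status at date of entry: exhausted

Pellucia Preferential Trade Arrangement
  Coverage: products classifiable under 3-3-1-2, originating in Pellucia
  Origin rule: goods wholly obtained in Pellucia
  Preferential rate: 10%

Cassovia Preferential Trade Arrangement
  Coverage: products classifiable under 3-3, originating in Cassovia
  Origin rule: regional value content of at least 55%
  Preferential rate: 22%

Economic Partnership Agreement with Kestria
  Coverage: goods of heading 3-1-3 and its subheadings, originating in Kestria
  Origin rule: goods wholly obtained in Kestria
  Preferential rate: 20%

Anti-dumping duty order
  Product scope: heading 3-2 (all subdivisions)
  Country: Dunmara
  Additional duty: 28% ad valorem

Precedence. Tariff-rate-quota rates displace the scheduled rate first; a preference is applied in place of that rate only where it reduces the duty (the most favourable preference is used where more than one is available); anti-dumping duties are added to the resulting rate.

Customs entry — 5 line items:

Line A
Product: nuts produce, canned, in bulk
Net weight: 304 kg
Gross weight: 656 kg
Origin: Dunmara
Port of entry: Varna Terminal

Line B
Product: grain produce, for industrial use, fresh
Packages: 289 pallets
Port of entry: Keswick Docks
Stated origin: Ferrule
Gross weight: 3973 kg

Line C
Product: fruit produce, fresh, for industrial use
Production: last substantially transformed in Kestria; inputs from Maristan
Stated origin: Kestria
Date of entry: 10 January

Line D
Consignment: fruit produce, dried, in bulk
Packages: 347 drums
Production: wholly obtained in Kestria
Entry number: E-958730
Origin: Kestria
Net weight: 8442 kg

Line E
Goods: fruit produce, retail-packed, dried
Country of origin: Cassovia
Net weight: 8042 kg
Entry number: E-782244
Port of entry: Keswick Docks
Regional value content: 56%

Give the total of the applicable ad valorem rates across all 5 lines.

71%

Line A: nuts → 3-1; canned → 3-1-3; in bulk → 3-1-3-1. Scheduled 10%. No special measure applies. → 10%.
Line B: grain → 3-2; fresh → 3-2-2; for industrial use → 3-2-2-3. Scheduled 3%. No special measure applies. → 3%.
Line C: fruit → 3-3; fresh → 3-3-3; for industrial use → 3-3-3-3. Scheduled 4%. Kestria agreement on 3-1-3: 3-3-3-3 not covered. → 4%.
Line D: fruit → 3-3; dried → 3-3-1; in bulk → 3-3-1-3. Scheduled 21%. quota on 3-3-1-3 exhausted → over-quota 41%; Kestria agreement on 3-1-3: 3-3-1-3 not covered. → 41%.
Line E: fruit → 3-3; dried → 3-3-1; retail-packed → 3-3-1-2. Scheduled 13%. Cassovia agreement on 3-3: RVC ≥ 55% → 22% available; preference 22% not lower than 13% → no reduction. → 13%.
Sum: 10% + 3% + 4% + 41% + 13% = 71%.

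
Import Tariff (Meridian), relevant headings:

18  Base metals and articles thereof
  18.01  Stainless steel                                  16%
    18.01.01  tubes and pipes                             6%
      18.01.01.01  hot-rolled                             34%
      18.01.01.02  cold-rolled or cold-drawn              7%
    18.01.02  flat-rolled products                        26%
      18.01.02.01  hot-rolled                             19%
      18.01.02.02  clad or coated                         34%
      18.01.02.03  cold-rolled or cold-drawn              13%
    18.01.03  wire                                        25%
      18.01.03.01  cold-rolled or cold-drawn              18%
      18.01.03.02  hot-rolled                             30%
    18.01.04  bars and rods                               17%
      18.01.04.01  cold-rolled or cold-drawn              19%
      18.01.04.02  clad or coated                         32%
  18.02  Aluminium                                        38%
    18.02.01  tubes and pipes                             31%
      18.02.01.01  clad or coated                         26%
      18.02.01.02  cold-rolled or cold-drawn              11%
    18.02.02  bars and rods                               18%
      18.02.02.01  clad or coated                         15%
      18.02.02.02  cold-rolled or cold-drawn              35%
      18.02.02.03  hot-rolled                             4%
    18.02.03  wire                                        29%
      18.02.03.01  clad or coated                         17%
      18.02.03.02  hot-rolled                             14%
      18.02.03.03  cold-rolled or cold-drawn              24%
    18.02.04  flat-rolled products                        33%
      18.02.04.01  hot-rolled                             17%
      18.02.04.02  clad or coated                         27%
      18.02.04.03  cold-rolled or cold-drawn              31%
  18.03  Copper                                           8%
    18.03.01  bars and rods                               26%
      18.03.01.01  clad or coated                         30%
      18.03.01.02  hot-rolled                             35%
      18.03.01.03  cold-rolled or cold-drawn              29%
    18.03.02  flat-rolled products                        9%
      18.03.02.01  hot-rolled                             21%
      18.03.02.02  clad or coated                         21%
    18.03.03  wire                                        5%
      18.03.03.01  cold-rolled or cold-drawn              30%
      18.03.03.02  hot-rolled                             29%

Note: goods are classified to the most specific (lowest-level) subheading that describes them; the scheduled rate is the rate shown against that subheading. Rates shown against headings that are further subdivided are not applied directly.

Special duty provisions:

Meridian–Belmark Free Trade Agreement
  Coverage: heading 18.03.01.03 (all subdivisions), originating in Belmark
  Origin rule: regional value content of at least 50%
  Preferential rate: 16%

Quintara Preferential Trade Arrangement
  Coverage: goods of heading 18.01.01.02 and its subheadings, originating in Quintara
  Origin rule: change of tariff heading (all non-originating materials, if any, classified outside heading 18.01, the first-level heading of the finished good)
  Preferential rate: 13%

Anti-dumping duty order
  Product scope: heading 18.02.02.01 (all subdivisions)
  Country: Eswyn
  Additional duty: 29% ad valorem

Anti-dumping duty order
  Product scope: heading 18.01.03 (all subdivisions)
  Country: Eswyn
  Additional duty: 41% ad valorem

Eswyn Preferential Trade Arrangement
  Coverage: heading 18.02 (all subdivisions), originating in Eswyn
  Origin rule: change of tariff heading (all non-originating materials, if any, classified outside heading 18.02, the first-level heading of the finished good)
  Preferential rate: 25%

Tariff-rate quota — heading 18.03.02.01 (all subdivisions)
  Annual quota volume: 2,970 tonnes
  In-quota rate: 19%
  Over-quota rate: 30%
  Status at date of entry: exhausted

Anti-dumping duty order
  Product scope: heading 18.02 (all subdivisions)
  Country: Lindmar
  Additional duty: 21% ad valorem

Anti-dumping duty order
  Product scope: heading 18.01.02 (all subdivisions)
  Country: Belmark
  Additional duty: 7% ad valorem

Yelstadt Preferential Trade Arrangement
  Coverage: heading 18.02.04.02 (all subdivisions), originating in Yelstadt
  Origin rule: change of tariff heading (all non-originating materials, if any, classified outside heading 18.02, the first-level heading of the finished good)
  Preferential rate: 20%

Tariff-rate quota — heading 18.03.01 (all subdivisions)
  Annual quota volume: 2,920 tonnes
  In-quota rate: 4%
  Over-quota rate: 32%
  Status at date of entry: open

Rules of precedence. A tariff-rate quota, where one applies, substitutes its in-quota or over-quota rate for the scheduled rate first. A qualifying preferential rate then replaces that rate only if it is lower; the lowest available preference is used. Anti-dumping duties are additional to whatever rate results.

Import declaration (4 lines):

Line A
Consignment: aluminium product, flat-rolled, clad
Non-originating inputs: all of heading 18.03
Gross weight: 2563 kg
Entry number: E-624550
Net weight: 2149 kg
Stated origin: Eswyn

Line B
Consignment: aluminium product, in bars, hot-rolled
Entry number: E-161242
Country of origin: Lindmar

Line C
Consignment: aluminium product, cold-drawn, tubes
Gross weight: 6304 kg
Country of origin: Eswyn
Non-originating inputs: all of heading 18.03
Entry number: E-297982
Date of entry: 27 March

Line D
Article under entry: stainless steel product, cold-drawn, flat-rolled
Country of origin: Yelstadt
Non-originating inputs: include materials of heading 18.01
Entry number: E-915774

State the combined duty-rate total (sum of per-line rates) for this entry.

74%

Line A: aluminium → 18.02; flat-rolled → 18.02.04; clad → 18.02.04.02. Scheduled 27%. Eswyn agreement on 18.02: CTH met → 25% available; preferential 25%. → 25%.
Line B: aluminium → 18.02; in bars → 18.02.02; hot-rolled → 18.02.02.03. Scheduled 4%. anti-dumping (Lindmar, 18.02): +21%; total 4% + 21% = 25%. → 25%.
Line C: aluminium → 18.02; tubes → 18.02.01; cold-drawn → 18.02.01.02. Scheduled 11%. Eswyn agreement on 18.02: CTH met → 25% available; preference 25% not lower than 11% → no reduction. → 11%.
Line D: stainless steel → 18.01; flat-rolled → 18.01.02; cold-drawn → 18.01.02.03. Scheduled 13%. Yelstadt agreement on 18.02.04.02: 18.01.02.03 not covered. → 13%.
Sum: 25% + 25% + 11% + 13% = 74%.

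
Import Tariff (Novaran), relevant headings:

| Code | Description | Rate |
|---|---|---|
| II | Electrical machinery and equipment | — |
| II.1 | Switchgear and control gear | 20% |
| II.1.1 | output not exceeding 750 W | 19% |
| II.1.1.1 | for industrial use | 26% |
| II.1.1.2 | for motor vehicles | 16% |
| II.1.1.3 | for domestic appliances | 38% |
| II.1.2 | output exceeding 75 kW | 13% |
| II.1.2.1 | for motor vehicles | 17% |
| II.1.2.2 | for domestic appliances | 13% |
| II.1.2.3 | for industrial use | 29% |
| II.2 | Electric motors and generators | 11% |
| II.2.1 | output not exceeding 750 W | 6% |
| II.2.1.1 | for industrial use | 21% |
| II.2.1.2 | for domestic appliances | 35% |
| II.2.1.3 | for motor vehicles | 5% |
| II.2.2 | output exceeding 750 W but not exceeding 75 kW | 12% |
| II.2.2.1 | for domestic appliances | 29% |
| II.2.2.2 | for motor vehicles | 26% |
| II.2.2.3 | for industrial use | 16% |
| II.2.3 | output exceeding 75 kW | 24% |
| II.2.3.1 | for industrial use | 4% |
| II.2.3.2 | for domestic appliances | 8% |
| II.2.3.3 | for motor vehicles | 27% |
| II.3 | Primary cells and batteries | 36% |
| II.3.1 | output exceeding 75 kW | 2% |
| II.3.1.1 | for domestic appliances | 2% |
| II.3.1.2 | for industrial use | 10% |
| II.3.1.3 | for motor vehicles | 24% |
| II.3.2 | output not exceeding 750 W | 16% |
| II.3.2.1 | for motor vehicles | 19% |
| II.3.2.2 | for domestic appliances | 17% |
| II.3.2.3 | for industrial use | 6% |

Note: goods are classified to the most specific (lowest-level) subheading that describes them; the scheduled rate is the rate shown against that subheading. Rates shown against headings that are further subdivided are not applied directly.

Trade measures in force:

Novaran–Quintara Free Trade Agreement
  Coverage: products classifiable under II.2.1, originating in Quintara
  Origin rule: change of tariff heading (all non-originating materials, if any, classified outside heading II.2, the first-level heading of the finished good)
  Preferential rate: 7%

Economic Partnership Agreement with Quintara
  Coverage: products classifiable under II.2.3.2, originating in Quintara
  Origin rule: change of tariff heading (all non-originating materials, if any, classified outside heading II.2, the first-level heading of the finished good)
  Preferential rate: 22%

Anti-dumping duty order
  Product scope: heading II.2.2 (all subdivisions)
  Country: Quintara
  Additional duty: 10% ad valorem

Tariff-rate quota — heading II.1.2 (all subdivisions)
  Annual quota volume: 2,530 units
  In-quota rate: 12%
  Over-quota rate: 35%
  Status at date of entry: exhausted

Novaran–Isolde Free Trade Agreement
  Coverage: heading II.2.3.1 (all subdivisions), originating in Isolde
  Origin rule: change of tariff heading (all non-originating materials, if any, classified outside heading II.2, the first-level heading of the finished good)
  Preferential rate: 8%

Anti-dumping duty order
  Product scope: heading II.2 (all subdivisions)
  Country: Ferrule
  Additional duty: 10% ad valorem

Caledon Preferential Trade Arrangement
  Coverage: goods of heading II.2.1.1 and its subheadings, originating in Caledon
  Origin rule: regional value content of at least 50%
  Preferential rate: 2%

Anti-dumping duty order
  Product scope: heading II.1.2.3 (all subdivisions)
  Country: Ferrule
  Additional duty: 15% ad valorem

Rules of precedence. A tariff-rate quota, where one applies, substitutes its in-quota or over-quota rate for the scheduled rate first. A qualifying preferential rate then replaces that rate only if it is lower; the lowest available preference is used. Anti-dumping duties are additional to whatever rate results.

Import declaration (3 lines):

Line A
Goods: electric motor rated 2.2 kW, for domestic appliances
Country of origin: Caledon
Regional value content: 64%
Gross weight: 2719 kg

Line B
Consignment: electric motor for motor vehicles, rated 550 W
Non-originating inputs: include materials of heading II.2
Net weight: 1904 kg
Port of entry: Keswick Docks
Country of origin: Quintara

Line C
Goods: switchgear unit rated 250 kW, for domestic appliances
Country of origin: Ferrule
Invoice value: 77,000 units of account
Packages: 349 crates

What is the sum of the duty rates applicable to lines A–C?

Line A: electric motor → II.2; rated 2.2 kW → II.2.2; for domestic appliances → II.2.2.1. Scheduled 29%. Caledon agreement on II.2.1.1: II.2.2.1 not covered. → 29%.
Line B: electric motor → II.2; rated 550 W → II.2.1; for motor vehicles → II.2.1.3. Scheduled 5%. Quintara agreement on II.2.1: CTH not met; Quintara agreement on II.2.3.2: II.2.1.3 not covered. → 5%.
Line C: switchgear unit → II.1; rated 250 kW → II.1.2; for domestic appliances → II.1.2.2. Scheduled 13%. quota on II.1.2 exhausted → over-quota 35%. → 35%.
Sum: 29% + 5% + 35% = 69%.

69%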